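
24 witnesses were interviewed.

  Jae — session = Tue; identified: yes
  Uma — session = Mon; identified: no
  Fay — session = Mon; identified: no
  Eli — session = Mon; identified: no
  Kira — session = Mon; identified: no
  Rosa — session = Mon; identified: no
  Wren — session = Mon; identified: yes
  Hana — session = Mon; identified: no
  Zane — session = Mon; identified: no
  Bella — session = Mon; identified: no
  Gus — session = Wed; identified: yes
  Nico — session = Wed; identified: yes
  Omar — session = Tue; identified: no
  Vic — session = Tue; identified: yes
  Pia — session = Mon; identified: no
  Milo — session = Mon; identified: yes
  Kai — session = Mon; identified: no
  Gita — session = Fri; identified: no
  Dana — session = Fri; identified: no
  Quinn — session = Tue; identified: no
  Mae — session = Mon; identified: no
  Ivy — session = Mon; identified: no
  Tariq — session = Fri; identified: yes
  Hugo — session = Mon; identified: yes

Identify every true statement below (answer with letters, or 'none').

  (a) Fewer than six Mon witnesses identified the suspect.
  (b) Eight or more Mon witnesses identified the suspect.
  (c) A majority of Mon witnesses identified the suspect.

(a)

|A| = 15, |A ∩ B| = 3, |A ∖ B| = 12.
(a) |A ∩ B| < 6: holds.
(b) |A ∩ B| ≥ 8: fails.
(c) |A ∩ B| > |A ∖ B|: fails.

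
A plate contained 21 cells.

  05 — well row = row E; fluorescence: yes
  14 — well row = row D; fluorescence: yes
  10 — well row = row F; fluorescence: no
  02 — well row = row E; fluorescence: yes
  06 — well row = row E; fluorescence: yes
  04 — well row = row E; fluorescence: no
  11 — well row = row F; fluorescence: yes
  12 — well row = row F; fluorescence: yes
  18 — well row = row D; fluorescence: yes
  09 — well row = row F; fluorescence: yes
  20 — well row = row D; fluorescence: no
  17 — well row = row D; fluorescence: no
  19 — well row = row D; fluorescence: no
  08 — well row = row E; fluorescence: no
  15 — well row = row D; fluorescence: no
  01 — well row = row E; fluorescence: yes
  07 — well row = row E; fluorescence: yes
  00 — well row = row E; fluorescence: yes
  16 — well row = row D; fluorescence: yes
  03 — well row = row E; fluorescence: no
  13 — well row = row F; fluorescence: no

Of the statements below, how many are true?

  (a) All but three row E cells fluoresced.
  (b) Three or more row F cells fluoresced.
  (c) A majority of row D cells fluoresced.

(a) row E: |A| = 9, |A ∩ B| = 6; needs |A ∖ B| = 3 — true.
(b) row F: |A| = 5, |A ∩ B| = 3; needs |A ∩ B| ≥ 3 — true.
(c) row D: |A| = 7, |A ∩ B| = 3; needs |A ∩ B| > |A ∖ B| — false.

2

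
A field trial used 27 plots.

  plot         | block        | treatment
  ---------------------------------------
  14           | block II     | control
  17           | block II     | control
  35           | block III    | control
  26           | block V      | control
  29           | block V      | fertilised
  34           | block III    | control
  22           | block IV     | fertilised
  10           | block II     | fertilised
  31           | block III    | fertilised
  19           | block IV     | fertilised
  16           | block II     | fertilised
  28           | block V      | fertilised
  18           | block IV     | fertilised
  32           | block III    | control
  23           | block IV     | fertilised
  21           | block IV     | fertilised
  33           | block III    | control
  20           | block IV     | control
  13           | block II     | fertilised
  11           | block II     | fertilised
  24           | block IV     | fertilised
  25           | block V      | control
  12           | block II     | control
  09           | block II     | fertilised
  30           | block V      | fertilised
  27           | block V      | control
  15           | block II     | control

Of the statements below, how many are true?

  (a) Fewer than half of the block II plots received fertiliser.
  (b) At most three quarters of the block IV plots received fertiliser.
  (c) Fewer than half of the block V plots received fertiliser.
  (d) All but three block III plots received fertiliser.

0

(a) block II: |A| = 9, |A ∩ B| = 5; needs |A ∩ B| < |A ∖ B| — false.
(b) block IV: |A| = 7, |A ∩ B| = 6; needs |A ∩ B| / |A| ≤ 3/4 — false.
(c) block V: |A| = 6, |A ∩ B| = 3; needs |A ∩ B| < |A ∖ B| — false.
(d) block III: |A| = 5, |A ∩ B| = 1; needs |A ∖ B| = 3 — false.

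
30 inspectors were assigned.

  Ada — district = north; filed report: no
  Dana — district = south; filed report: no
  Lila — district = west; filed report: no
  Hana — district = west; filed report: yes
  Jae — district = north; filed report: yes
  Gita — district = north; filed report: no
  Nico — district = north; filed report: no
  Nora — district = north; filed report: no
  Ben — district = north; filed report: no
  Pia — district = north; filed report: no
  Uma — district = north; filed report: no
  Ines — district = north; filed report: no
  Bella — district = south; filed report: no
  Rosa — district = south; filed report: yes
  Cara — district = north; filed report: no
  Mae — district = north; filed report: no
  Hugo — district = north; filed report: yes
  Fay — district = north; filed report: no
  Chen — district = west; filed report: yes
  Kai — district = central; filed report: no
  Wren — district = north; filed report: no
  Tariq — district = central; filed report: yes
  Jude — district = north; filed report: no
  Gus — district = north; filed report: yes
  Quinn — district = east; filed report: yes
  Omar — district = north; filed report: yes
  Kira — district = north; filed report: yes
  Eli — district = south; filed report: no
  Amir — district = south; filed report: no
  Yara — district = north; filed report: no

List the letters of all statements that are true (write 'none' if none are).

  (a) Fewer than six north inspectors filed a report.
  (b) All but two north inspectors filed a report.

|A| = 19, |A ∩ B| = 5, |A ∖ B| = 14.
(a) |A ∩ B| < 6: holds.
(b) |A ∖ B| = 2: fails.

(a)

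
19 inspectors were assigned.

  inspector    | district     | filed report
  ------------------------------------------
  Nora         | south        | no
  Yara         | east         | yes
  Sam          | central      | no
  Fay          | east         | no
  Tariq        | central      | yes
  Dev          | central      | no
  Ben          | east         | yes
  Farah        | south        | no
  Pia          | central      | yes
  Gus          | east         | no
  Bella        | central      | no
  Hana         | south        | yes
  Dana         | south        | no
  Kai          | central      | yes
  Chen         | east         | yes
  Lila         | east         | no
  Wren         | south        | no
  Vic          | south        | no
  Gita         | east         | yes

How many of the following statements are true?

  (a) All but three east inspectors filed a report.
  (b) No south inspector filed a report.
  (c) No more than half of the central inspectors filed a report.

(a) east: |A| = 7, |A ∩ B| = 4; needs |A ∖ B| = 3 — true.
(b) south: |A| = 6, |A ∩ B| = 1; needs A ∩ B = ∅ (|A ∩ B| = 0) — false.
(c) central: |A| = 6, |A ∩ B| = 3; needs |A ∩ B| ≤ |A ∖ B| — true.

2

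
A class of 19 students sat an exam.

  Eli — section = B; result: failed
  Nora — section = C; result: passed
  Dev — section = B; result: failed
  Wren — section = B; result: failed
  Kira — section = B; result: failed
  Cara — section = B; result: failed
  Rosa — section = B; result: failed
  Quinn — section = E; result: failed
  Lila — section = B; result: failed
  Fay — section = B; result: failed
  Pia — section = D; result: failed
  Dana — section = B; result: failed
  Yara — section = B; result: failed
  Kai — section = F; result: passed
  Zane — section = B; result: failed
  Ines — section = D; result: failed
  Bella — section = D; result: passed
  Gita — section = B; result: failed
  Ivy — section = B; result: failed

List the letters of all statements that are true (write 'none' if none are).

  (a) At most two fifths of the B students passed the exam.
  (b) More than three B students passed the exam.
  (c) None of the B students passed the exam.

|A| = 13, |A ∩ B| = 0, |A ∖ B| = 13.
(a) |A ∩ B| / |A| ≤ 2/5: holds.
(b) |A ∩ B| > 3: fails.
(c) A ∩ B = ∅ (|A ∩ B| = 0): holds.

(a), (c)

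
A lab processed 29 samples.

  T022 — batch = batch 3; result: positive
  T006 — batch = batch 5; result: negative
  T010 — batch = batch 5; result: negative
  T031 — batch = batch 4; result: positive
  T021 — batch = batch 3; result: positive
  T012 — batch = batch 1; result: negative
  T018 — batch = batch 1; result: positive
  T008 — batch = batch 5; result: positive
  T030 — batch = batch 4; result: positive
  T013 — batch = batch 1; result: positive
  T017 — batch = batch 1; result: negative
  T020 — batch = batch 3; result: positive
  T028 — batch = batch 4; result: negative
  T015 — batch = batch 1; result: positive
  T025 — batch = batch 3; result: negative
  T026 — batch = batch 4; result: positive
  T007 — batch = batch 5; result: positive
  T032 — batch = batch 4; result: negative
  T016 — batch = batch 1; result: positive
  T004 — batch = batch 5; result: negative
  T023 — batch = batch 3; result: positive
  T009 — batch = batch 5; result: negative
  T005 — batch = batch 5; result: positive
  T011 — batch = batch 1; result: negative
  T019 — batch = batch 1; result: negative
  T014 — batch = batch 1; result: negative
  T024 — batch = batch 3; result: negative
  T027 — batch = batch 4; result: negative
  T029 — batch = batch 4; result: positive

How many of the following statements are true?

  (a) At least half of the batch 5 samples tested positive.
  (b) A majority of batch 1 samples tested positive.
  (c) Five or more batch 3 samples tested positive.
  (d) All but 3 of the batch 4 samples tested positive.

(a) batch 5: |A| = 7, |A ∩ B| = 3; needs |A ∩ B| ≥ |A ∖ B| — false.
(b) batch 1: |A| = 9, |A ∩ B| = 4; needs |A ∩ B| > |A ∖ B| — false.
(c) batch 3: |A| = 6, |A ∩ B| = 4; needs |A ∩ B| ≥ 5 — false.
(d) batch 4: |A| = 7, |A ∩ B| = 4; needs |A ∖ B| = 3 — true.

1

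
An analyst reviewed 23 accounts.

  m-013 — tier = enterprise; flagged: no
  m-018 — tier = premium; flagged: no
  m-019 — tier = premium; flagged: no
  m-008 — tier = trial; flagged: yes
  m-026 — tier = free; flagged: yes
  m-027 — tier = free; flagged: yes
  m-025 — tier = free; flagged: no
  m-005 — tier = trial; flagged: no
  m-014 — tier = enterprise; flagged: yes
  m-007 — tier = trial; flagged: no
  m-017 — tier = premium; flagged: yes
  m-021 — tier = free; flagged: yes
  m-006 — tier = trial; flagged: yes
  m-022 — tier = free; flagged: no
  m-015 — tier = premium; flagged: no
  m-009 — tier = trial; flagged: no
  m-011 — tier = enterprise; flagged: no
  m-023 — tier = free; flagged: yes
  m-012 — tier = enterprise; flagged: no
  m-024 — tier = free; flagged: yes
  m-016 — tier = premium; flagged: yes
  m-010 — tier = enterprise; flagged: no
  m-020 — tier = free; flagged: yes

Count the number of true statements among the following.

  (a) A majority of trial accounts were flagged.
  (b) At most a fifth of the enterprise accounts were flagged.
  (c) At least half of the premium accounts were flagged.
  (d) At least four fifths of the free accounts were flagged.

(a) trial: |A| = 5, |A ∩ B| = 2; needs |A ∩ B| > |A ∖ B| — false.
(b) enterprise: |A| = 5, |A ∩ B| = 1; needs |A ∩ B| / |A| ≤ 1/5 — true.
(c) premium: |A| = 5, |A ∩ B| = 2; needs |A ∩ B| ≥ |A ∖ B| — false.
(d) free: |A| = 8, |A ∩ B| = 6; needs |A ∩ B| / |A| ≥ 4/5 — false.

1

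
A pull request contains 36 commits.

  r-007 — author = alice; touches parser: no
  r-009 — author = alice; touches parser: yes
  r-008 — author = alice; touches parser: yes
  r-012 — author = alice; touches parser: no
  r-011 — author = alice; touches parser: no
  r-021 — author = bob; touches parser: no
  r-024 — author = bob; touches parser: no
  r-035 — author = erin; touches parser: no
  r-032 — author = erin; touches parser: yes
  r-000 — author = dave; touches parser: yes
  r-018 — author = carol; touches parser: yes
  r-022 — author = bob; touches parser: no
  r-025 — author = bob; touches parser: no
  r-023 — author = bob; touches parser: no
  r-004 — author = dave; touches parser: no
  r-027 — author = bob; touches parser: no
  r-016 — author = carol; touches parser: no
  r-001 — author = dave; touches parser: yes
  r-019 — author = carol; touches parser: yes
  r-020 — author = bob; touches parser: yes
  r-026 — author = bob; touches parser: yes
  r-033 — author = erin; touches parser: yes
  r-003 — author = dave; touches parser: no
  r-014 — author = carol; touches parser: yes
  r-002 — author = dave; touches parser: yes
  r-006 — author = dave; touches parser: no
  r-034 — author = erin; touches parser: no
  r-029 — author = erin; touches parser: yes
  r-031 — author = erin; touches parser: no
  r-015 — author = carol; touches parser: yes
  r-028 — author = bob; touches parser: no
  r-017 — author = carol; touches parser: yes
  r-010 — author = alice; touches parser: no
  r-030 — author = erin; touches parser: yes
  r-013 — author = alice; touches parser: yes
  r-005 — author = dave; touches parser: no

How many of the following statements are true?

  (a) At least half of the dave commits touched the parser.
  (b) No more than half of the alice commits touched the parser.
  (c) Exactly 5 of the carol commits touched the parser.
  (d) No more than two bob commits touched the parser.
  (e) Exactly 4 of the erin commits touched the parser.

4

(a) dave: |A| = 7, |A ∩ B| = 3; needs |A ∩ B| ≥ |A ∖ B| — false.
(b) alice: |A| = 7, |A ∩ B| = 3; needs |A ∩ B| ≤ |A ∖ B| — true.
(c) carol: |A| = 6, |A ∩ B| = 5; needs |A ∩ B| = 5 — true.
(d) bob: |A| = 9, |A ∩ B| = 2; needs |A ∩ B| ≤ 2 — true.
(e) erin: |A| = 7, |A ∩ B| = 4; needs |A ∩ B| = 4 — true.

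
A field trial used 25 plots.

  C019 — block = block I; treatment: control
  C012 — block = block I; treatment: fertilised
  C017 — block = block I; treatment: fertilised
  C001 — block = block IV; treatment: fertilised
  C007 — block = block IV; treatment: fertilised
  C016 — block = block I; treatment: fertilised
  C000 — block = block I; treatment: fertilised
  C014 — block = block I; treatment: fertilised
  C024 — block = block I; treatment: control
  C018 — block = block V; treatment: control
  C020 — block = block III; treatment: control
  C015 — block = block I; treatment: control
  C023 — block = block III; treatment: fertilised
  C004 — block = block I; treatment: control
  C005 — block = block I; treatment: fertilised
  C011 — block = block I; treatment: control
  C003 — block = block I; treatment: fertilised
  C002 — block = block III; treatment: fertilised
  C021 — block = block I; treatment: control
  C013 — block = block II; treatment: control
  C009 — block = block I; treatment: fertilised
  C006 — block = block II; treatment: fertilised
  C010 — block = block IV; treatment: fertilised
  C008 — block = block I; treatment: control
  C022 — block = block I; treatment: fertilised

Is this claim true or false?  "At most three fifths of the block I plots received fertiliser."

'At most three fifths of the block I plots received fertiliser' holds iff |A ∩ B| / |A| ≤ 3/5.
|A| = 16, |A ∩ B| = 9, |A ∖ B| = 7.
|A ∩ B|/|A| = 9/16, so the statement is true.

True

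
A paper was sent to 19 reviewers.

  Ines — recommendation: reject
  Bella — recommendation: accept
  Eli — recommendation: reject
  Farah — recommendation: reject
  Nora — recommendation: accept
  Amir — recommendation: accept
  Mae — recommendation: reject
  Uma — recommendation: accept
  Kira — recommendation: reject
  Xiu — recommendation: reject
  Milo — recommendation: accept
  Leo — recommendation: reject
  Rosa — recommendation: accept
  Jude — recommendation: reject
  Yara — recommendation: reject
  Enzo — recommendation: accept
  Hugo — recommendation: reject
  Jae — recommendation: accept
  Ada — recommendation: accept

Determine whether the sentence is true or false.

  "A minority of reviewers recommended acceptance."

Truth condition: |A ∩ B| < |A ∖ B|.
|A| = 19, |A ∩ B| = 9, |A ∖ B| = 10.
9 < 10, so the statement is true.

True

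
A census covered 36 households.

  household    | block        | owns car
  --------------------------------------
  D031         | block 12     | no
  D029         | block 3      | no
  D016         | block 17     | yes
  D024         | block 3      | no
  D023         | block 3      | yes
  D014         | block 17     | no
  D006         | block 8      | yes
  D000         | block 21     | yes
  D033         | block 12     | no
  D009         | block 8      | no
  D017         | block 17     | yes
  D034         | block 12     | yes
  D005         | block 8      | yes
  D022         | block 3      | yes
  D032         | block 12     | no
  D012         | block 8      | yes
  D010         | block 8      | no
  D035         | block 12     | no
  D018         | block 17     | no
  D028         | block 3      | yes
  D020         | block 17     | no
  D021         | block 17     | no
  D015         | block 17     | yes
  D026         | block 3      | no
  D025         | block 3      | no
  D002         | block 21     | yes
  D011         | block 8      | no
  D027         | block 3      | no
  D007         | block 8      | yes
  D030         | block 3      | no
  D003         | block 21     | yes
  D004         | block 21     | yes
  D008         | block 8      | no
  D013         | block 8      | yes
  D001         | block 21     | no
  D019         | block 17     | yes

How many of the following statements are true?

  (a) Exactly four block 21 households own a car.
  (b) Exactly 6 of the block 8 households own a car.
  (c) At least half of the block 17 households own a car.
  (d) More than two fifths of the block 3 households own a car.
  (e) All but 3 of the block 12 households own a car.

(a) block 21: |A| = 5, |A ∩ B| = 4; needs |A ∩ B| = 4 — true.
(b) block 8: |A| = 9, |A ∩ B| = 5; needs |A ∩ B| = 6 — false.
(c) block 17: |A| = 8, |A ∩ B| = 4; needs |A ∩ B| ≥ |A ∖ B| — true.
(d) block 3: |A| = 9, |A ∩ B| = 3; needs |A ∩ B| / |A| > 2/5 — false.
(e) block 12: |A| = 5, |A ∩ B| = 1; needs |A ∖ B| = 3 — false.

2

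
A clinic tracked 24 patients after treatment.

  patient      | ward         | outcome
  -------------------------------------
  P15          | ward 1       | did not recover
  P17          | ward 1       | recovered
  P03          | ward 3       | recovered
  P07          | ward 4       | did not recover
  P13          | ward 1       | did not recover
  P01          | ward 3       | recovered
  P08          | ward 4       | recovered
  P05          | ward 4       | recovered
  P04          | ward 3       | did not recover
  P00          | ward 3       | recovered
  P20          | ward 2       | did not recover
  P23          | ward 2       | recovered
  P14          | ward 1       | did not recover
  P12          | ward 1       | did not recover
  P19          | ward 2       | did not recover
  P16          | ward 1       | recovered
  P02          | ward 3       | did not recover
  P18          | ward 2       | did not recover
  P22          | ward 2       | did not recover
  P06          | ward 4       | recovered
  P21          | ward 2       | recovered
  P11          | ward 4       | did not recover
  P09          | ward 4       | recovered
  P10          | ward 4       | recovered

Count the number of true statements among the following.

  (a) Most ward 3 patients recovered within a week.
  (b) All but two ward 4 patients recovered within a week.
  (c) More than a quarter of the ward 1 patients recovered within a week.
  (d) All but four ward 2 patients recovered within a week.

(a) ward 3: |A| = 5, |A ∩ B| = 3; needs |A ∩ B| > |A ∖ B| — true.
(b) ward 4: |A| = 7, |A ∩ B| = 5; needs |A ∖ B| = 2 — true.
(c) ward 1: |A| = 6, |A ∩ B| = 2; needs |A ∩ B| / |A| > 1/4 — true.
(d) ward 2: |A| = 6, |A ∩ B| = 2; needs |A ∖ B| = 4 — true.

4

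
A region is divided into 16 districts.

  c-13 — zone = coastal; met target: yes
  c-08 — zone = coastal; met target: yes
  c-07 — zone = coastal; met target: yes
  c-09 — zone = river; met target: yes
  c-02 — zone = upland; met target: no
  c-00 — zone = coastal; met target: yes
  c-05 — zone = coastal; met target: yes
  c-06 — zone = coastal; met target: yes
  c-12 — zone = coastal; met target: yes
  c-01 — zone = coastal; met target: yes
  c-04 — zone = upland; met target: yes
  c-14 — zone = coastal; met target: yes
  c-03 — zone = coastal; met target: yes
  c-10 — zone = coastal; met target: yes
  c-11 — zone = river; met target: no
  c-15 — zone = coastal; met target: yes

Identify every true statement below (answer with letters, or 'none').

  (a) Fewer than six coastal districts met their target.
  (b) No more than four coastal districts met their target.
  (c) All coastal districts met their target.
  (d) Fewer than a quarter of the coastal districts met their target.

(c)

|A| = 12, |A ∩ B| = 12, |A ∖ B| = 0.
(a) |A ∩ B| < 6: fails.
(b) |A ∩ B| ≤ 4: fails.
(c) A ⊆ B, i.e. every element of A is in B (|A ∖ B| = 0): holds.
(d) |A ∩ B| / |A| < 1/4: fails.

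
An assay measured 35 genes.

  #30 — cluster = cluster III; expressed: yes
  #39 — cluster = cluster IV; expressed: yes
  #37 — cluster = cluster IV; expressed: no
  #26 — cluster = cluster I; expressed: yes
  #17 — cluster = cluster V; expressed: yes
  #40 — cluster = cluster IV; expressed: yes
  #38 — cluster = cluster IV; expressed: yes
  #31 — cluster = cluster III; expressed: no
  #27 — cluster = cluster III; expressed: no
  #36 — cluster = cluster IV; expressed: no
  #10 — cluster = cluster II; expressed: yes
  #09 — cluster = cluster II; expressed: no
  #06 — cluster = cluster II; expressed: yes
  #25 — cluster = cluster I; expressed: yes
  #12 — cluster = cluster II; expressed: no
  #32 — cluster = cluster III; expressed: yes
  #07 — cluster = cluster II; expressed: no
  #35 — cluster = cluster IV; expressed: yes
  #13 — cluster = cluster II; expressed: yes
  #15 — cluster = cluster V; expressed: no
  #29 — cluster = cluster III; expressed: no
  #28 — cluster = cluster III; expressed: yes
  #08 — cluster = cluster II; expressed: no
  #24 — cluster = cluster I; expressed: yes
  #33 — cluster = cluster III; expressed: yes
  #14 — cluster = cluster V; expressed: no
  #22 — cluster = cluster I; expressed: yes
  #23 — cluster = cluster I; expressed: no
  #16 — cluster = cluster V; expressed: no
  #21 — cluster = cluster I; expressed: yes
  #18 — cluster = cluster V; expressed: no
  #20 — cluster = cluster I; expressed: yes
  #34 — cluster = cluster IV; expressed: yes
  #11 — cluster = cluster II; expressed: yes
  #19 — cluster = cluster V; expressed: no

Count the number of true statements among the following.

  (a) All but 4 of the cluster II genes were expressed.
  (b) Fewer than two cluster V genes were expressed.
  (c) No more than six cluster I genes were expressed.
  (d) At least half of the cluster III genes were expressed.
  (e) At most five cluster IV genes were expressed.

5

(a) cluster II: |A| = 8, |A ∩ B| = 4; needs |A ∖ B| = 4 — true.
(b) cluster V: |A| = 6, |A ∩ B| = 1; needs |A ∩ B| < 2 — true.
(c) cluster I: |A| = 7, |A ∩ B| = 6; needs |A ∩ B| ≤ 6 — true.
(d) cluster III: |A| = 7, |A ∩ B| = 4; needs |A ∩ B| ≥ |A ∖ B| — true.
(e) cluster IV: |A| = 7, |A ∩ B| = 5; needs |A ∩ B| ≤ 5 — true.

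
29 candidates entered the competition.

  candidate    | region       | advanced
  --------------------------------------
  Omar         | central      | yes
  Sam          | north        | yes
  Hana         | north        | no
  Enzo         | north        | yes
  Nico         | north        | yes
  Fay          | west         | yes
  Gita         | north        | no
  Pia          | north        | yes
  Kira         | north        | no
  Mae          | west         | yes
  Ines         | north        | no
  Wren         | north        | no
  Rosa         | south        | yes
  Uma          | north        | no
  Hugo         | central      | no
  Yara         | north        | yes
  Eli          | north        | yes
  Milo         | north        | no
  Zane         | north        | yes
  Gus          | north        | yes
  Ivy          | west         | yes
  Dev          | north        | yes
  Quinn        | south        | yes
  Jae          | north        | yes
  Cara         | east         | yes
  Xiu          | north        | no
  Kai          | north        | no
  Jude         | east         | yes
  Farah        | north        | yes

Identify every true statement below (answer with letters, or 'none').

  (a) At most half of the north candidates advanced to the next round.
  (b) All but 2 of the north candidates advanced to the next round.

|A| = 20, |A ∩ B| = 11, |A ∖ B| = 9.
(a) |A ∩ B| ≤ |A ∖ B|: fails.
(b) |A ∖ B| = 2: fails.

none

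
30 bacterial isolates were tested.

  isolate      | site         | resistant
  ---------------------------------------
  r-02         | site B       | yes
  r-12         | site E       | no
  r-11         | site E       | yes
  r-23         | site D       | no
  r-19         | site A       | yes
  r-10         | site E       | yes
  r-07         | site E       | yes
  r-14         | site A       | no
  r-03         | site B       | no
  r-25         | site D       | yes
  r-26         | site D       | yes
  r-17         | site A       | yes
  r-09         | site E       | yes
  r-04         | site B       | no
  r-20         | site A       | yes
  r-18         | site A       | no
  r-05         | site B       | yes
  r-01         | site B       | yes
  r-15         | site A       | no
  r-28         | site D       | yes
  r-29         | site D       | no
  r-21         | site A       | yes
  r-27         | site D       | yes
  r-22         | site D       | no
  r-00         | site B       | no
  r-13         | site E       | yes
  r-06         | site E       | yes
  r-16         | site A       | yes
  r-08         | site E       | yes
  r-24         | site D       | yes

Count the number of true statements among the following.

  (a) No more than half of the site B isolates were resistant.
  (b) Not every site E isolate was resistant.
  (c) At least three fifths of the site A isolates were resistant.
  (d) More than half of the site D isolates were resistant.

4

(a) site B: |A| = 6, |A ∩ B| = 3; needs |A ∩ B| ≤ |A ∖ B| — true.
(b) site E: |A| = 8, |A ∩ B| = 7; needs A ⊄ B (|A ∖ B| ≥ 1) — true.
(c) site A: |A| = 8, |A ∩ B| = 5; needs |A ∩ B| / |A| ≥ 3/5 — true.
(d) site D: |A| = 8, |A ∩ B| = 5; needs |A ∩ B| > |A ∖ B| — true.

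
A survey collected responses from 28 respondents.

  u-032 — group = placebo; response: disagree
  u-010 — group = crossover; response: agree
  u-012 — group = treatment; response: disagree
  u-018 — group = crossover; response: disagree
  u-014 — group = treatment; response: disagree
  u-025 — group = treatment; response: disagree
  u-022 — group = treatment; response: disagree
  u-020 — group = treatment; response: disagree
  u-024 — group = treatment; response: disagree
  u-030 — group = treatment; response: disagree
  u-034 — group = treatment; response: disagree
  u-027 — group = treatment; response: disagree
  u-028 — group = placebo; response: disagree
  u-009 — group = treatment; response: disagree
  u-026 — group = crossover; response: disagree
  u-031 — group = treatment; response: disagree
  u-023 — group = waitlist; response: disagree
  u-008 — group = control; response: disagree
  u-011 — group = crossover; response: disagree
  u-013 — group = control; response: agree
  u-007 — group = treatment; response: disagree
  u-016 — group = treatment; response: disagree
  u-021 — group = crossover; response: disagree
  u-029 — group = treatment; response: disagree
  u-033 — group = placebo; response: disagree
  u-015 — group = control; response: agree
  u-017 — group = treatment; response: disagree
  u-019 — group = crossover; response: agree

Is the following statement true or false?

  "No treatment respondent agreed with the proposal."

'No treatment respondent agreed with the proposal' holds iff A ∩ B = ∅ (|A ∩ B| = 0).
|A| = 15, |A ∩ B| = 0, |A ∖ B| = 15.
So the statement is true.

True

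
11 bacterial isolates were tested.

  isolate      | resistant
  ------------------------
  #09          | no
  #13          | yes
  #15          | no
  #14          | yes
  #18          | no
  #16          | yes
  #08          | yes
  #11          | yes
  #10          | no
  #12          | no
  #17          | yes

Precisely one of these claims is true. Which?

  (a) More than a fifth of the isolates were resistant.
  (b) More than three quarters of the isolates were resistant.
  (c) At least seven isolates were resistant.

|A| = 11, |A ∩ B| = 6, |A ∖ B| = 5.
(a) requires |A ∩ B| / |A| > 1/5: true.
(b) requires |A ∩ B| / |A| > 3/4: false.
(c) requires |A ∩ B| ≥ 7: false.

(a)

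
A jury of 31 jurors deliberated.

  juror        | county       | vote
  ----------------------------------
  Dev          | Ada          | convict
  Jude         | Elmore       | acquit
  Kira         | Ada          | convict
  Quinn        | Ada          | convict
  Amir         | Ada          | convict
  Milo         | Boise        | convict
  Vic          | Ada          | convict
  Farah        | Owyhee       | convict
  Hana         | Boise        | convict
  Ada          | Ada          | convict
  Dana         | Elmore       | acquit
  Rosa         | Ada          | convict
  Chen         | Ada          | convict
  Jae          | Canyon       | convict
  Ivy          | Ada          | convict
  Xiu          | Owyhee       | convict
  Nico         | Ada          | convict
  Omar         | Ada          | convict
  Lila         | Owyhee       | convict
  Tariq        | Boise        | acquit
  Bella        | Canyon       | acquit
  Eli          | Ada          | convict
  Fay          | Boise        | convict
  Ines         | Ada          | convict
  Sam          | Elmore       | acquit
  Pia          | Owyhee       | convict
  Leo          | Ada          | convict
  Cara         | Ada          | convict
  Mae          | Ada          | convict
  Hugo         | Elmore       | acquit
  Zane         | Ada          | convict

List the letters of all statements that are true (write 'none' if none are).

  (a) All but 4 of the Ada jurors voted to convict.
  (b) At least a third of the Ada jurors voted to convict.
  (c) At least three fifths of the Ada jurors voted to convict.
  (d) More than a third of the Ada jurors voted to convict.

(b), (c), (d)

|A| = 17, |A ∩ B| = 17, |A ∖ B| = 0.
(a) |A ∖ B| = 4: fails.
(b) |A ∩ B| / |A| ≥ 1/3: holds.
(c) |A ∩ B| / |A| ≥ 3/5: holds.
(d) |A ∩ B| / |A| > 1/3: holds.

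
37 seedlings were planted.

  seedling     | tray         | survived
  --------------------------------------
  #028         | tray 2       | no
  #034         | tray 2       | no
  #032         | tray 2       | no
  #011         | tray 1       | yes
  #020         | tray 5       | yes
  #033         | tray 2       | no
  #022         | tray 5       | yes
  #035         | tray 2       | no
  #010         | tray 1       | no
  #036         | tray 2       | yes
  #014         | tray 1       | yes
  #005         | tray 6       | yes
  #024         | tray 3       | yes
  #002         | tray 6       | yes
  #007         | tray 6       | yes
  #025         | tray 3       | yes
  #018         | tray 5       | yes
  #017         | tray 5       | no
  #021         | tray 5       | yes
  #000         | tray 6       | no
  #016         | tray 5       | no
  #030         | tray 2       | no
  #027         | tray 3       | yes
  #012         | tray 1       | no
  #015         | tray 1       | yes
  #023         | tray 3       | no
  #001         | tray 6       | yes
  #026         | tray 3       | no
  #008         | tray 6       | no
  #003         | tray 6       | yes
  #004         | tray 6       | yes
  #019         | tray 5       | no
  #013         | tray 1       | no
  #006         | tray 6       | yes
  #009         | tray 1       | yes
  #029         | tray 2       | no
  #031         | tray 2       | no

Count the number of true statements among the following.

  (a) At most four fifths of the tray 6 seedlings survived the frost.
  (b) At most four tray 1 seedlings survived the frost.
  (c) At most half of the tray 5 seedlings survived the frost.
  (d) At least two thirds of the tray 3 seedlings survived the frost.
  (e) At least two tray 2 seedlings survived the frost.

2

(a) tray 6: |A| = 9, |A ∩ B| = 7; needs |A ∩ B| / |A| ≤ 4/5 — true.
(b) tray 1: |A| = 7, |A ∩ B| = 4; needs |A ∩ B| ≤ 4 — true.
(c) tray 5: |A| = 7, |A ∩ B| = 4; needs |A ∩ B| ≤ |A ∖ B| — false.
(d) tray 3: |A| = 5, |A ∩ B| = 3; needs |A ∩ B| / |A| ≥ 2/3 — false.
(e) tray 2: |A| = 9, |A ∩ B| = 1; needs |A ∩ B| ≥ 2 — false.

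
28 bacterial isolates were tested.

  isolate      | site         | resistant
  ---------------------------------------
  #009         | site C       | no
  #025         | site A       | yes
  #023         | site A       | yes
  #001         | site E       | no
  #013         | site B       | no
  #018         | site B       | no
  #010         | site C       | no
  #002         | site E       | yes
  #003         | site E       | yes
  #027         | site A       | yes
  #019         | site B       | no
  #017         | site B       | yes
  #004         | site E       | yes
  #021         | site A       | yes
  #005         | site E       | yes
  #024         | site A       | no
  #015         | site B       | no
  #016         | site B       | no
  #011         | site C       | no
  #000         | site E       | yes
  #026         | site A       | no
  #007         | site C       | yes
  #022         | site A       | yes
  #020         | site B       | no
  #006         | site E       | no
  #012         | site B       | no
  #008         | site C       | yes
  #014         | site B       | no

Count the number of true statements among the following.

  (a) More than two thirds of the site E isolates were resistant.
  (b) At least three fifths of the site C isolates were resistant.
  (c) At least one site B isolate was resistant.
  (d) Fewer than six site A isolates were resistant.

3

(a) site E: |A| = 7, |A ∩ B| = 5; needs |A ∩ B| / |A| > 2/3 — true.
(b) site C: |A| = 5, |A ∩ B| = 2; needs |A ∩ B| / |A| ≥ 3/5 — false.
(c) site B: |A| = 9, |A ∩ B| = 1; needs A ∩ B ≠ ∅ (|A ∩ B| ≥ 1) — true.
(d) site A: |A| = 7, |A ∩ B| = 5; needs |A ∩ B| < 6 — true.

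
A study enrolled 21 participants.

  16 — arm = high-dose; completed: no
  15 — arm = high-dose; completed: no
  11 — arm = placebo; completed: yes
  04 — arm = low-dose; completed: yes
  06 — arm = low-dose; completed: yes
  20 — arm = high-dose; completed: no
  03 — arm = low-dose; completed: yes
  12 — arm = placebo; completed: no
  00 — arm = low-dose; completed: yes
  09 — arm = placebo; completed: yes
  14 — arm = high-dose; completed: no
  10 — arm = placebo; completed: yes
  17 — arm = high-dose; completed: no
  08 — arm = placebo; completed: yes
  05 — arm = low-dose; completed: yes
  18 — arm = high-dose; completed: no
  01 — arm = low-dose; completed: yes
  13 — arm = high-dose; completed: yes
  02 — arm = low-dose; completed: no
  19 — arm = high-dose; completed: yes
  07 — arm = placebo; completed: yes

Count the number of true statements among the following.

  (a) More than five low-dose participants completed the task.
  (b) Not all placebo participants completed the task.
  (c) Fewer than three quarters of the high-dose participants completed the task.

(a) low-dose: |A| = 7, |A ∩ B| = 6; needs |A ∩ B| > 5 — true.
(b) placebo: |A| = 6, |A ∩ B| = 5; needs A ⊄ B (|A ∖ B| ≥ 1) — true.
(c) high-dose: |A| = 8, |A ∩ B| = 2; needs |A ∩ B| / |A| < 3/4 — true.

3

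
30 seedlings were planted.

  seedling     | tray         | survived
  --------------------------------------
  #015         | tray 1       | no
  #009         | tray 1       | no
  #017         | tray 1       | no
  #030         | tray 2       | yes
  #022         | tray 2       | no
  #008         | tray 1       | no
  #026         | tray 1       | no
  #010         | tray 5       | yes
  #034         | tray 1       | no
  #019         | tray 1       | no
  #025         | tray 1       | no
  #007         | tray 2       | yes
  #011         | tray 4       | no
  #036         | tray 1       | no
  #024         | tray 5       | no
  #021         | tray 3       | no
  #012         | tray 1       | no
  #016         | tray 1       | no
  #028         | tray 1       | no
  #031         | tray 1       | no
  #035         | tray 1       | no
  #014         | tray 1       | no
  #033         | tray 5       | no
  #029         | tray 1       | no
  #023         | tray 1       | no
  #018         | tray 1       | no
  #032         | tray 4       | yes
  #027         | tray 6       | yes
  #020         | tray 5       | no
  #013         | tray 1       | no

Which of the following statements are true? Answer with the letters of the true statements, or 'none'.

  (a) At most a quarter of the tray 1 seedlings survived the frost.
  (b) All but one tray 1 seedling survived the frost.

(a)

|A| = 19, |A ∩ B| = 0, |A ∖ B| = 19.
(a) |A ∩ B| / |A| ≤ 1/4: holds.
(b) |A ∖ B| = 1: fails.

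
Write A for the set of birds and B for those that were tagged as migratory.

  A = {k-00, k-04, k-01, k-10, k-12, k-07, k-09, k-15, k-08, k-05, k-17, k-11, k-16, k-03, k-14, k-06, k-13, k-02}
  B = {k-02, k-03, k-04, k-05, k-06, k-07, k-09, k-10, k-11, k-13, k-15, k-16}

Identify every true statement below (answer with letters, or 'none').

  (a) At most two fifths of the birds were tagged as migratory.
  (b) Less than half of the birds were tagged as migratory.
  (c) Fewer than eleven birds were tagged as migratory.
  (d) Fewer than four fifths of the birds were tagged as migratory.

(d)

|A| = 18, |A ∩ B| = 12, |A ∖ B| = 6.
(a) |A ∩ B| / |A| ≤ 2/5: fails.
(b) |A ∩ B| < |A ∖ B|: fails.
(c) |A ∩ B| < 11: fails.
(d) |A ∩ B| / |A| < 4/5: holds.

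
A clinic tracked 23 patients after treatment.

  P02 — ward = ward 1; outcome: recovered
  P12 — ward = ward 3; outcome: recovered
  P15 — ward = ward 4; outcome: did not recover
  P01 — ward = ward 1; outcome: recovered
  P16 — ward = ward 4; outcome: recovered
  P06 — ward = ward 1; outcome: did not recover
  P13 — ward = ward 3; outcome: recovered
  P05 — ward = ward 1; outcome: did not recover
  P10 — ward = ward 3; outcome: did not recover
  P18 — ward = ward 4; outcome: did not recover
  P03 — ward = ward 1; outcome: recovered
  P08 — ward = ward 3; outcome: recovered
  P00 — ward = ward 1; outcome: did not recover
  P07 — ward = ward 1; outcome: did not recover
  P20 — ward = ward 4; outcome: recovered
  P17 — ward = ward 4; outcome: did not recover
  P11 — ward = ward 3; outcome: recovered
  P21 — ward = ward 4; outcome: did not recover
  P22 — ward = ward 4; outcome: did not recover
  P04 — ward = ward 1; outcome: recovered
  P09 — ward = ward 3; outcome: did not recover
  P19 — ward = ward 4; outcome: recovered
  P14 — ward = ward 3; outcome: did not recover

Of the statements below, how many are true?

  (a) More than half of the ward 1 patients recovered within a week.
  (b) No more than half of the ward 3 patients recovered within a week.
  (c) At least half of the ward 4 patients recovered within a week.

(a) ward 1: |A| = 8, |A ∩ B| = 4; needs |A ∩ B| > |A ∖ B| — false.
(b) ward 3: |A| = 7, |A ∩ B| = 4; needs |A ∩ B| ≤ |A ∖ B| — false.
(c) ward 4: |A| = 8, |A ∩ B| = 3; needs |A ∩ B| ≥ |A ∖ B| — false.

0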